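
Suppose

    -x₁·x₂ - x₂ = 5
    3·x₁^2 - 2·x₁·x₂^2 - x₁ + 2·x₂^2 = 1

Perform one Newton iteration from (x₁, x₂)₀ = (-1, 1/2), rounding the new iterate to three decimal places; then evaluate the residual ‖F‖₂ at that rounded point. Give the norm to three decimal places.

At (-1, 1/2): F = (-5.000, 4.000).
Jacobian J = [[-x₂, -x₁ - 1], [6·x₁ - 2·x₂^2 - 1, -4·x₁·x₂ + 4·x₂]].
At the point, J = [[-0.500, 0.000], [-7.500, 4.000]] (det J = -2.000).
Solving J·Δ = −F gives Δ = (-10.000, -19.750).
Then the next iterate is (x₁, x₂)₁ = (-11.000, -19.250).
Re-evaluating at (-11.000, -19.250): F = (-197.500, 9266.500), so ‖F‖₂ = 9268.604.

9268.604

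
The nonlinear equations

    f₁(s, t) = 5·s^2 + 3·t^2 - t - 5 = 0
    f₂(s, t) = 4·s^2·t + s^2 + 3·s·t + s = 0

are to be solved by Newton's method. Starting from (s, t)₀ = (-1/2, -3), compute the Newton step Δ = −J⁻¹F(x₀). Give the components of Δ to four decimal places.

At (-1/2, -3): F = (26.2500, 1.2500).
Jacobian J = [[10·s, 6·t - 1], [8·s·t + 2·s + 3·t + 1, 4·s^2 + 3·s]].
At the point, J = [[-5.0000, -19.0000], [3.0000, -0.5000]] (det J = 59.5000).
Solving J·Δ = −F gives Δ = (-0.1786, 1.4286).

(-0.1786, 1.4286)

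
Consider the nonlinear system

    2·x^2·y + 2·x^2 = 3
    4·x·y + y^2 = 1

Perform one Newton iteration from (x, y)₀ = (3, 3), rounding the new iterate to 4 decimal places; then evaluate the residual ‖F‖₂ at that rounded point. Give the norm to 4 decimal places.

20.7292

At (3, 3): F = (69.0000, 44.0000).
Jacobian J = [[4·x·y + 4·x, 2·x^2], [4·y, 4·x + 2·y]].
At the point, J = [[48.0000, 18.0000], [12.0000, 18.0000]] (det J = 648.0000).
Solving J·Δ = −F gives Δ = (-0.6944, -1.9815).
Then the next iterate is (x, y)₁ = (2.3056, 1.0185).
Re-evaluating at (2.3056, 1.0185): F = (18.459850, 9.430357), so ‖F‖₂ = 20.7292.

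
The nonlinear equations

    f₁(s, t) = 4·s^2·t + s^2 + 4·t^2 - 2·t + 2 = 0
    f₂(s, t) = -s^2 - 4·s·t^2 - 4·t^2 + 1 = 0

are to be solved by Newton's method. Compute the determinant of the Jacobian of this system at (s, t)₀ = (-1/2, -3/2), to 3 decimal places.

J = [[8·s·t + 2·s, 4·s^2 + 8·t - 2], [-2·s - 4·t^2, -8·s·t - 8·t]].
At the point, J = [[5.000, -13.000], [-8.000, 6.000]].
det J = -74.000.

-74.000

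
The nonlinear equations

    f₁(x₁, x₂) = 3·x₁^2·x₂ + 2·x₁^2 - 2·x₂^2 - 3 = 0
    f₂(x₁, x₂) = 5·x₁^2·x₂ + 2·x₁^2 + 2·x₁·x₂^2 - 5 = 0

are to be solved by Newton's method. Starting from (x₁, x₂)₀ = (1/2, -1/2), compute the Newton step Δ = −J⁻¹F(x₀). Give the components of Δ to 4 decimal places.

At (1/2, -1/2): F = (-3.3750, -4.8750).
Jacobian J = [[6·x₁·x₂ + 4·x₁, 3·x₁^2 - 4·x₂], [10·x₁·x₂ + 4·x₁ + 2·x₂^2, 5·x₁^2 + 4·x₁·x₂]].
At the point, J = [[0.5000, 2.7500], [0.0000, 0.2500]] (det J = 0.1250).
Solving J·Δ = −F gives Δ = (-100.5000, 19.5000).

(-100.5000, 19.5000)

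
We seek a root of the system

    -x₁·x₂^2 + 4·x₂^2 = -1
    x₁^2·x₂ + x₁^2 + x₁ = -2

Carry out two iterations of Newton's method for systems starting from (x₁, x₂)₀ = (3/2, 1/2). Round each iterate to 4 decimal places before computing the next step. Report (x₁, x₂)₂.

At (3/2, 1/2): F = (1.6250, 6.8750).
Jacobian J = [[-x₂^2, -2·x₁·x₂ + 8·x₂], [2·x₁·x₂ + 2·x₁ + 1, x₁^2]].
At the point, J = [[-0.2500, 2.5000], [5.5000, 2.2500]] (det J = -14.3125).
Solving J·Δ = −F gives Δ = (-0.9454, -0.7445).
Then the next iterate is (x₁, x₂)₁ = (0.5546, -0.2445).
Round to (0.5546, -0.2445) and repeat: F = (1.205967, 2.786978), J = [[-0.059780, -1.684801], [1.838001, 0.307581]].
Δ = (-1.6459, 0.7742), so (x₁, x₂)₂ = (-1.0913, 0.5297).

(-1.0913, 0.5297)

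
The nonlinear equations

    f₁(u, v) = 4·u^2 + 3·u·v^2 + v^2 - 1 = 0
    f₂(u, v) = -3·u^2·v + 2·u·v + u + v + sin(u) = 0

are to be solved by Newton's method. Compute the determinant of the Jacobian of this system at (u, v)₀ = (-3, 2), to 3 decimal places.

J = [[8·u + 3·v^2, 6·u·v + 2·v], [-6·u·v + 2·v + cos(u) + 1, -3·u^2 + 2·u + 1]].
At the point, J = [[-12.000, -32.000], [40.01001, -32.000]].
det J = 1664.320.

1664.320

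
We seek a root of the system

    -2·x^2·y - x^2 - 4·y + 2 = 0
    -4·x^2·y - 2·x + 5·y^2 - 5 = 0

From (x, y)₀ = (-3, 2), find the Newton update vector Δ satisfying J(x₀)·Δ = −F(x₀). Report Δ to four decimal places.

At (-3, 2): F = (-51.0000, -51.0000).
Jacobian J = [[-4·x·y - 2·x, -2·x^2 - 4], [-8·x·y - 2, -4·x^2 + 10·y]].
At the point, J = [[30.0000, -22.0000], [46.0000, -16.0000]] (det J = 532.0000).
Solving J·Δ = −F gives Δ = (0.5752, -1.5338).

(0.5752, -1.5338)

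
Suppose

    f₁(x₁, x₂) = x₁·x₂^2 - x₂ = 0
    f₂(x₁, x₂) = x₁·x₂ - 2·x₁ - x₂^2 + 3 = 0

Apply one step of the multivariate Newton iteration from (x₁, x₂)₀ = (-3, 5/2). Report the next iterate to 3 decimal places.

(-0.762, 2.046)

At (-3, 5/2): F = (-21.250, -4.750).
Jacobian J = [[x₂^2, 2·x₁·x₂ - 1], [x₂ - 2, x₁ - 2·x₂]].
At the point, J = [[6.250, -16.000], [0.500, -8.000]] (det J = -42.000).
Solving J·Δ = −F gives Δ = (2.238, -0.454).
Then the next iterate is (x₁, x₂)₁ = (-0.762, 2.046).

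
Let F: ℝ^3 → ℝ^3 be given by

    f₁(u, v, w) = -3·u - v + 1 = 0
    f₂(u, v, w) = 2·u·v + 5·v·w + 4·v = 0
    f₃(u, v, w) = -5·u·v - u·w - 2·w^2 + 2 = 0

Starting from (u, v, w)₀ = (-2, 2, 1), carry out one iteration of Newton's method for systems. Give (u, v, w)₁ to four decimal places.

(-0.1713, 1.5139, -0.4884)

At (-2, 2, 1): F = (5.0000, 10.0000, 22.0000).
Jacobian J = [[-3, -1, 0], [2·v, 2·u + 5·w + 4, 5·v], [-5·v - w, -5·u, -u - 4·w]].
At the point, J = [[-3.0000, -1.0000, 0.0000], [4.0000, 5.0000, 10.0000], [-11.0000, 10.0000, -2.0000]] (det J = 432.0000).
Solving J·Δ = −F gives Δ = (1.8287, -0.4861, -1.4884).
Then the next iterate is (u, v, w)₁ = (-0.1713, 1.5139, -0.4884).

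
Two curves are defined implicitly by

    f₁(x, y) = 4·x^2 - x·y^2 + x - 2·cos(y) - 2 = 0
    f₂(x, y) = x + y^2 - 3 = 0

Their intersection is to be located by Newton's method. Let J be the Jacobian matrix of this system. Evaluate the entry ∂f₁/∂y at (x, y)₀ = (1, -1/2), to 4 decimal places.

∂f₁/∂y = -2·x·y + 2·sin(y).
At (1, -1/2) this is 0.0411.

0.0411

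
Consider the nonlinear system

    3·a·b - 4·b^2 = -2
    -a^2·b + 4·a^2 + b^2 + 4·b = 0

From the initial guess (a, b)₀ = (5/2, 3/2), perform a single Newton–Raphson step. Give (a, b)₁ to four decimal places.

At (5/2, 3/2): F = (4.2500, 23.8750).
Jacobian J = [[3·b, 3·a - 8·b], [-2·a·b + 8·a, -a^2 + 2·b + 4]].
At the point, J = [[4.5000, -4.5000], [12.5000, 0.7500]] (det J = 59.6250).
Solving J·Δ = −F gives Δ = (-1.8553, -0.9109).
Then the next iterate is (a, b)₁ = (0.6447, 0.5891).

(0.6447, 0.5891)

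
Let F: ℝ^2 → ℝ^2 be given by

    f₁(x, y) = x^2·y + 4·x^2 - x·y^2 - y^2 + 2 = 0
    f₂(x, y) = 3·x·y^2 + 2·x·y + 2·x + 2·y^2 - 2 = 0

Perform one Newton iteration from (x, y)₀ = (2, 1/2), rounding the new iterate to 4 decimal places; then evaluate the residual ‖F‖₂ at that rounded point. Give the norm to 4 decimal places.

At (2, 1/2): F = (19.2500, 6.0000).
Jacobian J = [[2·x·y + 8·x - y^2, x^2 - 2·x·y - 2·y], [3·y^2 + 2·y + 2, 6·x·y + 2·x + 4·y]].
At the point, J = [[17.7500, 1.0000], [3.7500, 12.0000]] (det J = 209.2500).
Solving J·Δ = −F gives Δ = (-1.0753, -0.1640).
Then the next iterate is (x, y)₁ = (0.9247, 0.3360).
Re-evaluating at (0.9247, 0.3360): F = (5.490293, 1.009775), so ‖F‖₂ = 5.5824.

5.5824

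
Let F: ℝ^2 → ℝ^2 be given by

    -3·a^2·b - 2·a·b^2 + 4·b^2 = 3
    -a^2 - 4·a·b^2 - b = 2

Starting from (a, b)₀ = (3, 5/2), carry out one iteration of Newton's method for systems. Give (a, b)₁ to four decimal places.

(2.2423, 1.4342)

At (3, 5/2): F = (-83.0000, -88.5000).
Jacobian J = [[-6·a·b - 2·b^2, -3·a^2 - 4·a·b + 8·b], [-2·a - 4·b^2, -8·a·b - 1]].
At the point, J = [[-57.5000, -37.0000], [-31.0000, -61.0000]] (det J = 2360.5000).
Solving J·Δ = −F gives Δ = (-0.7577, -1.0658).
Then the next iterate is (a, b)₁ = (2.2423, 1.4342).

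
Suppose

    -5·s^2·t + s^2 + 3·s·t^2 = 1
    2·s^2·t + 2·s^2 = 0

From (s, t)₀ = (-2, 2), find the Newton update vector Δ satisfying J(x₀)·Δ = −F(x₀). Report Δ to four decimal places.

At (-2, 2): F = (-61.0000, 24.0000).
Jacobian J = [[-10·s·t + 2·s + 3·t^2, -5·s^2 + 6·s·t], [4·s·t + 4·s, 2·s^2]].
At the point, J = [[48.0000, -44.0000], [-24.0000, 8.0000]] (det J = -672.0000).
Solving J·Δ = −F gives Δ = (0.8452, -0.4643).

(0.8452, -0.4643)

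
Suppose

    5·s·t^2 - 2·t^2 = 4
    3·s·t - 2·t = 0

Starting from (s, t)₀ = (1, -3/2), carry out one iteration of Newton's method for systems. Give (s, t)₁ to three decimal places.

(0.632, -1.654)

At (1, -3/2): F = (2.750, -1.500).
Jacobian J = [[5·t^2, 10·s·t - 4·t], [3·t, 3·s - 2]].
At the point, J = [[11.250, -9.000], [-4.500, 1.000]] (det J = -29.250).
Solving J·Δ = −F gives Δ = (-0.368, -0.154).
Then the next iterate is (s, t)₁ = (0.632, -1.654).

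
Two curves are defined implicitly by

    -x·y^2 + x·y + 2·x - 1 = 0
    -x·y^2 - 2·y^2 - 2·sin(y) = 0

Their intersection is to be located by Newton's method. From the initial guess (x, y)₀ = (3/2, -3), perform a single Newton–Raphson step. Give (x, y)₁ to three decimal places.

At (3/2, -3): F = (-16.000, -31.21776).
Jacobian J = [[-y^2 + y + 2, -2·x·y + x], [-y^2, -2·x·y - 4·y - 2·cos(y)]].
At the point, J = [[-10.000, 10.500], [-9.000, 22.97998]] (det J = -135.29985).
Solving J·Δ = −F gives Δ = (-0.295, 1.243).
Then the next iterate is (x, y)₁ = (1.205, -1.757).

(1.205, -1.757)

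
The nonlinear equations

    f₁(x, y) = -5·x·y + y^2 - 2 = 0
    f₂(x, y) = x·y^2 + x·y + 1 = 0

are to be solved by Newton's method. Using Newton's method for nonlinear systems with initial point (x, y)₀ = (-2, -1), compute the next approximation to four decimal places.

(1.0000, -1.5000)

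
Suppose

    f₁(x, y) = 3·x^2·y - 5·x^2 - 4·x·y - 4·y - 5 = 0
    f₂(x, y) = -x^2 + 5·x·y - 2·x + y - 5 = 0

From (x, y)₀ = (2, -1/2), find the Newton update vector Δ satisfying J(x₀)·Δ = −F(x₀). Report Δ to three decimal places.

At (2, -1/2): F = (-25.000, -18.500).
Jacobian J = [[6·x·y - 10·x - 4·y, 3·x^2 - 4·x - 4], [-2·x + 5·y - 2, 5·x + 1]].
At the point, J = [[-24.000, 0.000], [-8.500, 11.000]] (det J = -264.000).
Solving J·Δ = −F gives Δ = (-1.042, 0.877).

(-1.042, 0.877)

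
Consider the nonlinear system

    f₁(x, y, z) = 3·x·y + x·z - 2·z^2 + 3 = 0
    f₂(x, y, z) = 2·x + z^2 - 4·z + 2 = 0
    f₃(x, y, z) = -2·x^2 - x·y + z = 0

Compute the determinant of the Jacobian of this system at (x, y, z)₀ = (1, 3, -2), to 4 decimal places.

88.0000

J = [[3·y + z, 3·x, x - 4·z], [2, 0, 2·z - 4], [-4·x - y, -x, 1]].
At the point, J = [[7.0000, 3.0000, 9.0000], [2.0000, 0.0000, -8.0000], [-7.0000, -1.0000, 1.0000]].
det J = 88.0000.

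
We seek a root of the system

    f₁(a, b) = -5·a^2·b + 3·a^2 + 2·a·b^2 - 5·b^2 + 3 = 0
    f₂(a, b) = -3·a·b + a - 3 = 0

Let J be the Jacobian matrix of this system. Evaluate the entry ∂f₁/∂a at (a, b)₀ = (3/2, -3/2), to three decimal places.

∂f₁/∂a = -10·a·b + 6·a + 2·b^2.
At (3/2, -3/2) this is 36.000.

36.000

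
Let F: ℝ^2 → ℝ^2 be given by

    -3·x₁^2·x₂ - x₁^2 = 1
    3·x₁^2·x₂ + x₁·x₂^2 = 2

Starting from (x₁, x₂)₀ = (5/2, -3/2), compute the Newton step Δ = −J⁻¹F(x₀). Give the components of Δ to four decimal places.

At (5/2, -3/2): F = (20.8750, -24.5000).
Jacobian J = [[-6·x₁·x₂ - 2·x₁, -3·x₁^2], [6·x₁·x₂ + x₂^2, 3·x₁^2 + 2·x₁·x₂]].
At the point, J = [[17.5000, -18.7500], [-20.2500, 11.2500]] (det J = -182.8125).
Solving J·Δ = −F gives Δ = (-1.2282, -0.0330).

(-1.2282, -0.0330)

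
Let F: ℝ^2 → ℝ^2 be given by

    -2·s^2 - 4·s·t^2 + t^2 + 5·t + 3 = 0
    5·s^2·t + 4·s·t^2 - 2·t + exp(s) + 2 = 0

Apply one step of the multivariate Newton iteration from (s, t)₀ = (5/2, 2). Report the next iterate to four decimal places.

(0.8395, 2.2476)

At (5/2, 2): F = (-35.5000, 112.682494).
Jacobian J = [[-4·s - 4·t^2, -8·s·t + 2·t + 5], [10·s·t + 4·t^2 + exp(s), 5·s^2 + 8·s·t - 2]].
At the point, J = [[-26.0000, -31.0000], [78.182494, 69.2500]] (det J = 623.157313).
Solving J·Δ = −F gives Δ = (-1.6605, 0.2476).
Then the next iterate is (s, t)₁ = (0.8395, 2.2476).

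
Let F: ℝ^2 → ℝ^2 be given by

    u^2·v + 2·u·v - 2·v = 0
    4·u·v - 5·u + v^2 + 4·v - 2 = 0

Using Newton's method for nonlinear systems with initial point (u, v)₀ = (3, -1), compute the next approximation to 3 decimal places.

At (3, -1): F = (-13.000, -32.000).
Jacobian J = [[2·u·v + 2·v, u^2 + 2·u - 2], [4·v - 5, 4·u + 2·v + 4]].
At the point, J = [[-8.000, 13.000], [-9.000, 14.000]] (det J = 5.000).
Solving J·Δ = −F gives Δ = (-46.800, -27.800).
Then the next iterate is (u, v)₁ = (-43.800, -28.800).

(-43.800, -28.800)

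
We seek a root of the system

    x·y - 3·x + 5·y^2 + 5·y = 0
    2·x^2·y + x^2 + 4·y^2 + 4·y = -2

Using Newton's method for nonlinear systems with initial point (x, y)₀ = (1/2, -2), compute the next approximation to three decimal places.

(-2.920, -0.304)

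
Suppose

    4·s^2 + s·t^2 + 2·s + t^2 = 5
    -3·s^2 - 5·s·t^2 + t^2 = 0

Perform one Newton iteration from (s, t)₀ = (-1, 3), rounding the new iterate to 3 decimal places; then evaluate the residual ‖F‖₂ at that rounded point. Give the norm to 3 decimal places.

At (-1, 3): F = (-3.000, 51.000).
Jacobian J = [[8·s + t^2 + 2, 2·s·t + 2·t], [-6·s - 5·t^2, -10·s·t + 2·t]].
At the point, J = [[3.000, 0.000], [-39.000, 36.000]] (det J = 108.000).
Solving J·Δ = −F gives Δ = (1.000, -0.333).
Then the next iterate is (s, t)₁ = (0.000, 2.667).
Re-evaluating at (0.000, 2.667): F = (2.11289, 7.11289), so ‖F‖₂ = 7.420.

7.420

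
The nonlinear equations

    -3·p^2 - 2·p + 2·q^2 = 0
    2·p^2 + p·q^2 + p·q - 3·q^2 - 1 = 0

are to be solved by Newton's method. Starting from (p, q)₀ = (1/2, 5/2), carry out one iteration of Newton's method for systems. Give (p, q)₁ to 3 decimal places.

At (1/2, 5/2): F = (10.750, -14.875).
Jacobian J = [[-6·p - 2, 4·q], [4·p + q^2 + q, 2·p·q + p - 6·q]].
At the point, J = [[-5.000, 10.000], [10.750, -12.000]] (det J = -47.500).
Solving J·Δ = −F gives Δ = (0.416, -0.867).
Then the next iterate is (p, q)₁ = (0.916, 1.633).

(0.916, 1.633)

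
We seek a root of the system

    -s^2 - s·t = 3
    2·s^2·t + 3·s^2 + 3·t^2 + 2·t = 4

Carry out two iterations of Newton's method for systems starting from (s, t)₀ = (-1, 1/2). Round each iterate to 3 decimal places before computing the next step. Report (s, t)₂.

At (-1, 1/2): F = (-3.500, 1.750).
Jacobian J = [[-2·s - t, -s], [4·s·t + 6·s, 2·s^2 + 6·t + 2]].
At the point, J = [[1.500, 1.000], [-8.000, 7.000]] (det J = 18.500).
Solving J·Δ = −F gives Δ = (1.419, 1.372).
Then the next iterate is (s, t)₁ = (0.419, 1.872).
Round to (0.419, 1.872) and repeat: F = (-3.95993, 11.44114), J = [[-2.710, -0.419], [5.65147, 13.58312]].
Δ = (-1.423, -0.250), so (s, t)₂ = (-1.004, 1.622).

(-1.004, 1.622)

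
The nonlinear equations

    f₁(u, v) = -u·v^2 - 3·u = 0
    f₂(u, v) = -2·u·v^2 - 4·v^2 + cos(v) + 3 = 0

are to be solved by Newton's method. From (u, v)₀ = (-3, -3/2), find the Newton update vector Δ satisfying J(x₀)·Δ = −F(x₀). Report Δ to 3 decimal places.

(-0.748, 2.186)

At (-3, -3/2): F = (15.750, 7.57074).
Jacobian J = [[-v^2 - 3, -2·u·v], [-2·v^2, -4·u·v - 8·v - sin(v)]].
At the point, J = [[-5.250, -9.000], [-4.500, -5.00251]] (det J = -14.23685).
Solving J·Δ = −F gives Δ = (-0.748, 2.186).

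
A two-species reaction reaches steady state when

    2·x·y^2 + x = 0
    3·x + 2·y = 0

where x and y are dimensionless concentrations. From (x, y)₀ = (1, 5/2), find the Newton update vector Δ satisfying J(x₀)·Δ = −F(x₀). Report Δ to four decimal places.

At (1, 5/2): F = (13.5000, 8.0000).
Jacobian J = [[2·y^2 + 1, 4·x·y], [3, 2]].
At the point, J = [[13.5000, 10.0000], [3.0000, 2.0000]] (det J = -3.0000).
Solving J·Δ = −F gives Δ = (-17.6667, 22.5000).

(-17.6667, 22.5000)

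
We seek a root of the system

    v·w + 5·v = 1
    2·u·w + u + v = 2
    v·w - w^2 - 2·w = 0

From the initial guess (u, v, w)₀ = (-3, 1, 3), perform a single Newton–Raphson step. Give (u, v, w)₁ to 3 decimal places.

At (-3, 1, 3): F = (7.000, -22.000, -12.000).
Jacobian J = [[0, w + 5, v], [2·w + 1, 1, 2·u], [0, w, v - 2·w - 2]].
At the point, J = [[0.000, 8.000, 1.000], [7.000, 1.000, -6.000], [0.000, 3.000, -7.000]] (det J = 413.000).
Solving J·Δ = −F gives Δ = (1.533, -0.627, -1.983).
Then the next iterate is (u, v, w)₁ = (-1.467, 0.373, 1.017).

(-1.467, 0.373, 1.017)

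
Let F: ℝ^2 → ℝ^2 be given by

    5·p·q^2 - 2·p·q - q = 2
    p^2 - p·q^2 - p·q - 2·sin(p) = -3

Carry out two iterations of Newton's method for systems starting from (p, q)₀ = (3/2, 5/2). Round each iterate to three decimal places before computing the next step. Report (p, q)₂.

(1.387, 0.973)

At (3/2, 5/2): F = (34.875, -9.86999).
Jacobian J = [[5·q^2 - 2·q, 10·p·q - 2·p - 1], [2·p - q^2 - q - 2·cos(p), -2·p·q - p]].
At the point, J = [[26.250, 33.500], [-5.89147, -9.000]] (det J = -38.88561).
Solving J·Δ = −F gives Δ = (0.431, -1.379).
Then the next iterate is (p, q)₁ = (1.931, 1.121).
Round to (1.931, 1.121) and repeat: F = (4.68257, 0.26589), J = [[4.04120, 16.78451], [2.18929, -6.26030]].
Δ = (-0.544, -0.148), so (p, q)₂ = (1.387, 0.973).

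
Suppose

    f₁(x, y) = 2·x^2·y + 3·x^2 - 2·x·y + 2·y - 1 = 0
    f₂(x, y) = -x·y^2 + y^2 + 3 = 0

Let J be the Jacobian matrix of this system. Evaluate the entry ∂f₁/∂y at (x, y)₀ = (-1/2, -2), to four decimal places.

∂f₁/∂y = 2·x^2 - 2·x + 2.
At (-1/2, -2) this is 3.5000.

3.5000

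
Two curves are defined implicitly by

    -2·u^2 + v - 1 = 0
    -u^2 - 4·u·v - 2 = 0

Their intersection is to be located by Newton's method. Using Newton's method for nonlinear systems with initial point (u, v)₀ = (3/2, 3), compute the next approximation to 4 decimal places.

(0.7696, 1.1176)

At (3/2, 3): F = (-2.5000, -22.2500).
Jacobian J = [[-4·u, 1], [-2·u - 4·v, -4·u]].
At the point, J = [[-6.0000, 1.0000], [-15.0000, -6.0000]] (det J = 51.0000).
Solving J·Δ = −F gives Δ = (-0.7304, -1.8824).
Then the next iterate is (u, v)₁ = (0.7696, 1.1176).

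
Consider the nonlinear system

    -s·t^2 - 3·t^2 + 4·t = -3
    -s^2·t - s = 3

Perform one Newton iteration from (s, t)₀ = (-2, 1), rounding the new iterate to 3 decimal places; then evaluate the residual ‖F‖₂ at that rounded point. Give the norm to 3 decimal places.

479.853

At (-2, 1): F = (6.000, -5.000).
Jacobian J = [[-t^2, -2·s·t - 6·t + 4], [-2·s·t - 1, -s^2]].
At the point, J = [[-1.000, 2.000], [3.000, -4.000]] (det J = -2.000).
Solving J·Δ = −F gives Δ = (-7.000, -6.500).
Then the next iterate is (s, t)₁ = (-9.000, -5.500).
Re-evaluating at (-9.000, -5.500): F = (162.500, 451.500), so ‖F‖₂ = 479.853.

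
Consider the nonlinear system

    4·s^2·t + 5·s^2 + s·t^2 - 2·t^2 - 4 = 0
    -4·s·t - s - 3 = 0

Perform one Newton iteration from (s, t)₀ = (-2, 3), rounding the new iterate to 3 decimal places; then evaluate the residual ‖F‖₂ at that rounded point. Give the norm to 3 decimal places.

8.957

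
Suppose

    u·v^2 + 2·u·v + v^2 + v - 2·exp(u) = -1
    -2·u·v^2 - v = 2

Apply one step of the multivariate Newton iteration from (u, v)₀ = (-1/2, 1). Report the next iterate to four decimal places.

At (-1/2, 1): F = (0.286939, -2.0000).
Jacobian J = [[v^2 + 2·v - 2·exp(u), 2·u·v + 2·u + 2·v + 1], [-2·v^2, -4·u·v - 1]].
At the point, J = [[1.786939, 1.0000], [-2.0000, 1.0000]] (det J = 3.786939).
Solving J·Δ = −F gives Δ = (-0.6039, 0.7922).
Then the next iterate is (u, v)₁ = (-1.1039, 1.7922).

(-1.1039, 1.7922)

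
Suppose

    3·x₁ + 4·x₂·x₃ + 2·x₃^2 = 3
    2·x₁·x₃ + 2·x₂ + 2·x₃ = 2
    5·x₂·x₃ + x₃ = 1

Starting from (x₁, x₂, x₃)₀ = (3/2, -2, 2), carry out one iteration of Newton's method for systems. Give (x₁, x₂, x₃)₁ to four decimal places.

At (3/2, -2, 2): F = (-6.5000, 4.0000, -19.0000).
Jacobian J = [[3, 4·x₃, 4·x₂ + 4·x₃], [2·x₃, 2, 2·x₁ + 2], [0, 5·x₃, 5·x₂ + 1]].
At the point, J = [[3.0000, 8.0000, 0.0000], [4.0000, 2.0000, 5.0000], [0.0000, 10.0000, -9.0000]] (det J = 84.0000).
Solving J·Δ = −F gives Δ = (0.3571, 0.6786, -1.3571).
Then the next iterate is (x₁, x₂, x₃)₁ = (1.8571, -1.3214, 0.6429).

(1.8571, -1.3214, 0.6429)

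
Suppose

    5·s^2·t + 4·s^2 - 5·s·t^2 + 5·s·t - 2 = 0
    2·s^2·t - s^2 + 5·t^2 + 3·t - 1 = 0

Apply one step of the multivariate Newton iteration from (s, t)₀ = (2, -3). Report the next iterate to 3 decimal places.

At (2, -3): F = (-166.000, 7.000).
Jacobian J = [[10·s·t + 8·s - 5·t^2 + 5·t, 5·s^2 - 10·s·t + 5·s], [4·s·t - 2·s, 2·s^2 + 10·t + 3]].
At the point, J = [[-104.000, 90.000], [-28.000, -19.000]] (det J = 4496.000).
Solving J·Δ = −F gives Δ = (-0.561, 1.196).
Then the next iterate is (s, t)₁ = (1.439, -1.804).

(1.439, -1.804)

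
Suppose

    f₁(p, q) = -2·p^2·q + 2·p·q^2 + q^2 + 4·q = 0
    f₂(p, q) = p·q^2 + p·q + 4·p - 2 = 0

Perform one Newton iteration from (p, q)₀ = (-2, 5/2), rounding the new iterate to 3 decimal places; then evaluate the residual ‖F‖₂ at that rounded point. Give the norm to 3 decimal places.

At (-2, 5/2): F = (-28.750, -27.500).
Jacobian J = [[-4·p·q + 2·q^2, -2·p^2 + 4·p·q + 2·q + 4], [q^2 + q + 4, 2·p·q + p]].
At the point, J = [[32.500, -19.000], [12.750, -12.000]] (det J = -147.750).
Solving J·Δ = −F gives Δ = (-1.201, -3.568).
Then the next iterate is (p, q)₁ = (-3.201, -1.068).
Re-evaluating at (-3.201, -1.068): F = (11.45266, -15.03647), so ‖F‖₂ = 18.901.

18.901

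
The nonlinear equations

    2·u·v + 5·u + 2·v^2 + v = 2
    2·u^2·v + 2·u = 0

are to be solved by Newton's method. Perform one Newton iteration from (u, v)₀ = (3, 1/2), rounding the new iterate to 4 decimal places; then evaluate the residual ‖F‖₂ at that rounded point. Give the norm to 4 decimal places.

11.5470

At (3, 1/2): F = (17.0000, 15.0000).
Jacobian J = [[2·v + 5, 2·u + 4·v + 1], [4·u·v + 2, 2·u^2]].
At the point, J = [[6.0000, 9.0000], [8.0000, 18.0000]] (det J = 36.0000).
Solving J·Δ = −F gives Δ = (-4.7500, 1.2778).
Then the next iterate is (u, v)₁ = (-1.7500, 1.7778).
Re-evaluating at (-1.7500, 1.7778): F = (-8.873354, 7.389025), so ‖F‖₂ = 11.5470.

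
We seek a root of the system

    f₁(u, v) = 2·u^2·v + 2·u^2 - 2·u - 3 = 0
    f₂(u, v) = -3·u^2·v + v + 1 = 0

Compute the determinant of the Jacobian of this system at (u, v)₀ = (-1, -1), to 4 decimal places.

16.0000

J = [[4·u·v + 4·u - 2, 2·u^2], [-6·u·v, -3·u^2 + 1]].
At the point, J = [[-2.0000, 2.0000], [-6.0000, -2.0000]].
det J = 16.0000.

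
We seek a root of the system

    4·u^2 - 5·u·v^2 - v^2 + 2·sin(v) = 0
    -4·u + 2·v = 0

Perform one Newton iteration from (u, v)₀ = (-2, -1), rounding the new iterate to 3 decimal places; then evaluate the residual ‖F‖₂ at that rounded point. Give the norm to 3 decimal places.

3.541

At (-2, -1): F = (23.31706, 6.000).
Jacobian J = [[8·u - 5·v^2, -10·u·v - 2·v + 2·cos(v)], [-4, 2]].
At the point, J = [[-21.000, -16.91940], [-4.000, 2.000]] (det J = -109.67758).
Solving J·Δ = −F gives Δ = (1.351, -0.298).
Then the next iterate is (u, v)₁ = (-0.649, -1.298).
Re-evaluating at (-0.649, -1.298): F = (3.54115, 0.000), so ‖F‖₂ = 3.541.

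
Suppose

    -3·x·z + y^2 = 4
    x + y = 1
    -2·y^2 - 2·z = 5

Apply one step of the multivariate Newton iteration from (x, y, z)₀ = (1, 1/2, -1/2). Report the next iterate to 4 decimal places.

(2.0000, -1.0000, -1.2500)

At (1, 1/2, -1/2): F = (-2.2500, 0.5000, -4.5000).
Jacobian J = [[-3·z, 2·y, -3·x], [1, 1, 0], [0, -4·y, -2]].
At the point, J = [[1.5000, 1.0000, -3.0000], [1.0000, 1.0000, 0.0000], [0.0000, -2.0000, -2.0000]] (det J = 5.0000).
Solving J·Δ = −F gives Δ = (1.0000, -1.5000, -0.7500).
Then the next iterate is (x, y, z)₁ = (2.0000, -1.0000, -1.2500).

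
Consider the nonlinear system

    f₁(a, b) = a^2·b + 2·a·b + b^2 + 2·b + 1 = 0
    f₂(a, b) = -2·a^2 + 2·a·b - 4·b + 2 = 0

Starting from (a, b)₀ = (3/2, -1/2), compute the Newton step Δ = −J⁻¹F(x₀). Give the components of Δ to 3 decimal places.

(-0.322, 0.251)

At (3/2, -1/2): F = (-2.375, -2.000).
Jacobian J = [[2·a·b + 2·b, a^2 + 2·a + 2·b + 2], [-4·a + 2·b, 2·a - 4]].
At the point, J = [[-2.500, 6.250], [-7.000, -1.000]] (det J = 46.250).
Solving J·Δ = −F gives Δ = (-0.322, 0.251).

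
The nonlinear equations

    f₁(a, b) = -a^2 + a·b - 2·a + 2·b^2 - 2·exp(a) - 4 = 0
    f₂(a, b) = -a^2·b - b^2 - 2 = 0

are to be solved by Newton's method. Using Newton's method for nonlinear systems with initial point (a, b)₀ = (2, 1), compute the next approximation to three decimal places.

(0.748, 0.668)

At (2, 1): F = (-22.77811, -7.000).
Jacobian J = [[-2·a + b - 2·exp(a) - 2, a + 4·b], [-2·a·b, -a^2 - 2·b]].
At the point, J = [[-19.77811, 6.000], [-4.000, -6.000]] (det J = 142.66867).
Solving J·Δ = −F gives Δ = (-1.252, -0.332).
Then the next iterate is (a, b)₁ = (0.748, 0.668).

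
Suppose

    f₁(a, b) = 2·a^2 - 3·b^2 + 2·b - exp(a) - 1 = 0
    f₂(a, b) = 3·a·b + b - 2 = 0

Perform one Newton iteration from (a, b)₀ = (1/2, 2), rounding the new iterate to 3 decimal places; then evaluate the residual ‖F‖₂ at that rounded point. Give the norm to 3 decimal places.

At (1/2, 2): F = (-10.14872, 3.000).
Jacobian J = [[4·a - exp(a), -6·b + 2], [3·b, 3·a + 1]].
At the point, J = [[0.35128, -10.000], [6.000, 2.500]] (det J = 60.87820).
Solving J·Δ = −F gives Δ = (-0.076, -1.018).
Then the next iterate is (a, b)₁ = (0.424, 0.982).
Re-evaluating at (0.424, 0.982): F = (-3.09748, 0.23110), so ‖F‖₂ = 3.106.

3.106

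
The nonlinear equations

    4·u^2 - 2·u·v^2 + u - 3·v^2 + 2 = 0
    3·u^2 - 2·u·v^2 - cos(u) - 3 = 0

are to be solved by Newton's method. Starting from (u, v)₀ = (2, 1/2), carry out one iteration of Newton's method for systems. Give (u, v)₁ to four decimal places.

(2.6751, 4.6986)

At (2, 1/2): F = (18.2500, 8.416147).
Jacobian J = [[8·u - 2·v^2 + 1, -4·u·v - 6·v], [6·u - 2·v^2 + sin(u), -4·u·v]].
At the point, J = [[16.5000, -7.0000], [12.409297, -4.0000]] (det J = 20.865082).
Solving J·Δ = −F gives Δ = (0.6751, 4.1986).
Then the next iterate is (u, v)₁ = (2.6751, 4.6986).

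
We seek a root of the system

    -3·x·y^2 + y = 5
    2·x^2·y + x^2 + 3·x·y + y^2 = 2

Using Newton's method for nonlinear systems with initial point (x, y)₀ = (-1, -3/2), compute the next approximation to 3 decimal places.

At (-1, -3/2): F = (0.250, 2.750).
Jacobian J = [[-3·y^2, -6·x·y + 1], [4·x·y + 2·x + 3·y, 2·x^2 + 3·x + 2·y]].
At the point, J = [[-6.750, -8.000], [-0.500, -4.000]] (det J = 23.000).
Solving J·Δ = −F gives Δ = (-0.913, 0.802).
Then the next iterate is (x, y)₁ = (-1.913, -0.698).

(-1.913, -0.698)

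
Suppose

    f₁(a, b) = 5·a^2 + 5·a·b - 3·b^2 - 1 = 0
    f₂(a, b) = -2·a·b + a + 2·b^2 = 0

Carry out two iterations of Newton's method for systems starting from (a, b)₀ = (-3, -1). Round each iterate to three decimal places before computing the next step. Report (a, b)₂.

At (-3, -1): F = (56.000, -7.000).
Jacobian J = [[10·a + 5·b, 5·a - 6·b], [-2·b + 1, -2·a + 4·b]].
At the point, J = [[-35.000, -9.000], [3.000, 2.000]] (det J = -43.000).
Solving J·Δ = −F gives Δ = (1.140, 1.791).
Then the next iterate is (a, b)₁ = (-1.860, 0.791).
Round to (-1.860, 0.791) and repeat: F = (7.06466, 2.33388), J = [[-14.645, -14.046], [-0.582, 6.884]].
Δ = (0.747, -0.276), so (a, b)₂ = (-1.113, 0.515).

(-1.113, 0.515)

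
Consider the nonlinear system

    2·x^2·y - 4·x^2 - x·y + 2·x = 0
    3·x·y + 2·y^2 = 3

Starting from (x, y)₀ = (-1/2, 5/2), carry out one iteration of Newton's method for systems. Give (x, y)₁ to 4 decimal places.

(-0.5741, 1.8889)

At (-1/2, 5/2): F = (0.5000, 5.7500).
Jacobian J = [[4·x·y - 8·x - y + 2, 2·x^2 - x], [3·y, 3·x + 4·y]].
At the point, J = [[-1.5000, 1.0000], [7.5000, 8.5000]] (det J = -20.2500).
Solving J·Δ = −F gives Δ = (-0.0741, -0.6111).
Then the next iterate is (x, y)₁ = (-0.5741, 1.8889).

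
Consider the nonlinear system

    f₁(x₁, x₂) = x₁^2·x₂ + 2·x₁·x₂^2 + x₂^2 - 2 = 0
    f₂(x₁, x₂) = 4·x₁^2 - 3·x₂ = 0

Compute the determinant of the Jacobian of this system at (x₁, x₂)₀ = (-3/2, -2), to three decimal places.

81.000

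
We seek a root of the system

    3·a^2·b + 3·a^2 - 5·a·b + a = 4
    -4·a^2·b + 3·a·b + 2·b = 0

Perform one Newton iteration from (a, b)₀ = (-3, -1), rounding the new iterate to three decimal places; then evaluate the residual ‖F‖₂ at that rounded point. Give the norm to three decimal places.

14.626

At (-3, -1): F = (-22.000, 43.000).
Jacobian J = [[6·a·b + 6·a - 5·b + 1, 3·a^2 - 5·a], [-8·a·b + 3·b, -4·a^2 + 3·a + 2]].
At the point, J = [[6.000, 42.000], [-27.000, -43.000]] (det J = 876.000).
Solving J·Δ = −F gives Δ = (0.982, 0.384).
Then the next iterate is (a, b)₁ = (-2.018, -0.616).
Re-evaluating at (-2.018, -0.616): F = (-7.54212, 12.53147), so ‖F‖₂ = 14.626.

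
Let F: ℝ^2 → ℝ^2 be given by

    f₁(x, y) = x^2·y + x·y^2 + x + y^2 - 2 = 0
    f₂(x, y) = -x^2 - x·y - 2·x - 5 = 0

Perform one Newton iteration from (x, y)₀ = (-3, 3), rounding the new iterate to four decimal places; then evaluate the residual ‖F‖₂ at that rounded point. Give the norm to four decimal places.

0.8255

At (-3, 3): F = (4.0000, 1.0000).
Jacobian J = [[2·x·y + y^2 + 1, x^2 + 2·x·y + 2·y], [-2·x - y - 2, -x]].
At the point, J = [[-8.0000, -3.0000], [1.0000, 3.0000]] (det J = -21.0000).
Solving J·Δ = −F gives Δ = (0.7143, -0.5714).
Then the next iterate is (x, y)₁ = (-2.2857, 2.4286).
Re-evaluating at (-2.2857, 2.4286): F = (0.819153, -0.101973), so ‖F‖₂ = 0.8255.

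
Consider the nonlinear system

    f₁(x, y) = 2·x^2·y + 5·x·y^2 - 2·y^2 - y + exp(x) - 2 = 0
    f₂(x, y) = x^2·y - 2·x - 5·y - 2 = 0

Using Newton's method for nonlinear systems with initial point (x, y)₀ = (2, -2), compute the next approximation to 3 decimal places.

(1.528, -1.279)

At (2, -2): F = (23.38906, -4.000).
Jacobian J = [[4·x·y + 5·y^2 + exp(x), 2·x^2 + 10·x·y - 4·y - 1], [2·x·y - 2, x^2 - 5]].
At the point, J = [[11.38906, -25.000], [-10.000, -1.000]] (det J = -261.38906).
Solving J·Δ = −F gives Δ = (-0.472, 0.721).
Then the next iterate is (x, y)₁ = (1.528, -1.279).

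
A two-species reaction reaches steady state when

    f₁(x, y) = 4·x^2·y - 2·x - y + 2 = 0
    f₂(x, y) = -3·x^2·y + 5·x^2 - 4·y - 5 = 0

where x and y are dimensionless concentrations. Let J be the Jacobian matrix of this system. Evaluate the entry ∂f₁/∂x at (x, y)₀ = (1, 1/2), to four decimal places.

∂f₁/∂x = 8·x·y - 2.
At (1, 1/2) this is 2.0000.

2.0000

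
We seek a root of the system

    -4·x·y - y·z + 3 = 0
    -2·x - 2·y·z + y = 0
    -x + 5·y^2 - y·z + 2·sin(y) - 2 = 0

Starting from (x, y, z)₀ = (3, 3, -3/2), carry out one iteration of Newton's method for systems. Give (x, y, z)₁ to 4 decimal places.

At (3, 3, -3/2): F = (-28.5000, 6.0000, 44.782240).
Jacobian J = [[-4·y, -4·x - z, -y], [-2, -2·z + 1, -2·y], [-1, 10·y - z + 2·cos(y), -y]].
At the point, J = [[-12.0000, -10.5000, -3.0000], [-2.0000, 4.0000, -6.0000], [-1.0000, 29.520015, -3.0000]] (det J = -1816.320990).
Solving J·Δ = −F gives Δ = (-1.1384, -1.5182, 0.3673).
Then the next iterate is (x, y, z)₁ = (1.8616, 1.4818, -1.1327).

(1.8616, 1.4818, -1.1327)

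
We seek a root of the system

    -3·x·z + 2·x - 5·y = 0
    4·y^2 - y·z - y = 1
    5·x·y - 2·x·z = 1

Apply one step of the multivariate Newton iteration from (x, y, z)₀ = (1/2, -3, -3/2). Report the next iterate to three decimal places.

(0.004, -1.103, 2.194)

At (1/2, -3, -3/2): F = (18.250, 33.500, -7.000).
Jacobian J = [[-3·z + 2, -5, -3·x], [0, 8·y - z - 1, -y], [5·y - 2·z, 5·x, -2·x]].
At the point, J = [[6.500, -5.000, -1.500], [0.000, -23.500, 3.000], [-12.000, 2.500, -1.000]] (det J = 707.000).
Solving J·Δ = −F gives Δ = (-0.496, 1.897, 3.694).
Then the next iterate is (x, y, z)₁ = (0.004, -1.103, 2.194).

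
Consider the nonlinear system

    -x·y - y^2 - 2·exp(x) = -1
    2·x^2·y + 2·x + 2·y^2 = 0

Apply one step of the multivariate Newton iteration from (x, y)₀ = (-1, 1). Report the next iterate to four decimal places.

(-0.7112, 0.7629)

At (-1, 1): F = (0.264241, 2.0000).
Jacobian J = [[-y - 2·exp(x), -x - 2·y], [4·x·y + 2, 2·x^2 + 4·y]].
At the point, J = [[-1.735759, -1.0000], [-2.0000, 6.0000]] (det J = -12.414553).
Solving J·Δ = −F gives Δ = (0.2888, -0.2371).
Then the next iterate is (x, y)₁ = (-0.7112, 0.7629).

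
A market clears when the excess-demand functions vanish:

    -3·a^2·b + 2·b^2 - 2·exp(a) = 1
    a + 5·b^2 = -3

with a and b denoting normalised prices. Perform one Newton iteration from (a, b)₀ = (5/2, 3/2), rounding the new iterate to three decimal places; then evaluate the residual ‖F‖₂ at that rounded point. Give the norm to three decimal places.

17.018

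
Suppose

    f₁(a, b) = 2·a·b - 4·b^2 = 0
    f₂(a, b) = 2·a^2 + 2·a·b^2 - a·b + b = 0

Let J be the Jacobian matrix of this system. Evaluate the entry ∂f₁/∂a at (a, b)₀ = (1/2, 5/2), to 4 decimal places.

5.0000

∂f₁/∂a = 2·b.
At (1/2, 5/2) this is 5.0000.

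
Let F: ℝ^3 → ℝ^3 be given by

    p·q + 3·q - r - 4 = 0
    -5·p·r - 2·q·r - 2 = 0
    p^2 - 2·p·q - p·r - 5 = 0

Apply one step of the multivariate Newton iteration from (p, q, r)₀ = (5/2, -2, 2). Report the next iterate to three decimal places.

(2.247, 0.438, -1.085)

At (5/2, -2, 2): F = (-17.000, -19.000, 6.250).
Jacobian J = [[q, p + 3, -1], [-5·r, -2·r, -5·p - 2·q], [2·p - 2·q - r, -2·p, -p]].
At the point, J = [[-2.000, 5.500, -1.000], [-10.000, -4.000, -8.500], [7.000, -5.000, -2.500]] (det J = -477.750).
Solving J·Δ = −F gives Δ = (-0.253, 2.438, -3.085).
Then the next iterate is (p, q, r)₁ = (2.247, 0.438, -1.085).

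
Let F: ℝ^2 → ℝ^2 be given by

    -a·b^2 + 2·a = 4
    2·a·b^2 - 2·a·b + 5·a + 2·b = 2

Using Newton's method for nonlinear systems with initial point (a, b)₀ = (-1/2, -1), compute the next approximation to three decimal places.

At (-1/2, -1): F = (-4.500, -8.500).
Jacobian J = [[-b^2 + 2, -2·a·b], [2·b^2 - 2·b + 5, 4·a·b - 2·a + 2]].
At the point, J = [[1.000, -1.000], [9.000, 5.000]] (det J = 14.000).
Solving J·Δ = −F gives Δ = (2.214, -2.286).
Then the next iterate is (a, b)₁ = (1.714, -3.286).

(1.714, -3.286)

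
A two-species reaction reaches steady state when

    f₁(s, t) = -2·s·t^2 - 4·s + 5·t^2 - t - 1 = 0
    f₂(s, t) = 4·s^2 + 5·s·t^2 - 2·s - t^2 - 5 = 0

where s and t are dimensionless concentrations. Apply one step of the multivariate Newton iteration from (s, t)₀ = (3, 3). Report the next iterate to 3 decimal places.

(2.244, 1.806)

At (3, 3): F = (-25.000, 151.000).
Jacobian J = [[-2·t^2 - 4, -4·s·t + 10·t - 1], [8·s + 5·t^2 - 2, 10·s·t - 2·t]].
At the point, J = [[-22.000, -7.000], [67.000, 84.000]] (det J = -1379.000).
Solving J·Δ = −F gives Δ = (-0.756, -1.194).
Then the next iterate is (s, t)₁ = (2.244, 1.806).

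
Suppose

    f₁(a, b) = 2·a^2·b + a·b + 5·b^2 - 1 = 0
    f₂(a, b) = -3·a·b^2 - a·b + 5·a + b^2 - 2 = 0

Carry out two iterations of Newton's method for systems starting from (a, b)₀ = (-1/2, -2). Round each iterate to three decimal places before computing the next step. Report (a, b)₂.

(-4.242, -2.239)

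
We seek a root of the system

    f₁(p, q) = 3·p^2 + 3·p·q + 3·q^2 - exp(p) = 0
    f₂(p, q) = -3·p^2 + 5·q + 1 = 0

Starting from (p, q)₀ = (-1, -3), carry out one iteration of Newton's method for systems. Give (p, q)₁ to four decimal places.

(2.3327, -3.5993)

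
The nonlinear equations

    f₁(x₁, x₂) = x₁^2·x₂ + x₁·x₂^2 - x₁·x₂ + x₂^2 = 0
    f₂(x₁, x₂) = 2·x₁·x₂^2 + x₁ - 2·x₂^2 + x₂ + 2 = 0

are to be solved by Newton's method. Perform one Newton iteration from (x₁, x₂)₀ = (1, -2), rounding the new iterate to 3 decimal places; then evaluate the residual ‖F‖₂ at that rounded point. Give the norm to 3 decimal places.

At (1, -2): F = (8.000, 1.000).
Jacobian J = [[2·x₁·x₂ + x₂^2 - x₂, x₁^2 + 2·x₁·x₂ - x₁ + 2·x₂], [2·x₂^2 + 1, 4·x₁·x₂ - 4·x₂ + 1]].
At the point, J = [[2.000, -8.000], [9.000, 1.000]] (det J = 74.000).
Solving J·Δ = −F gives Δ = (-0.216, 0.946).
Then the next iterate is (x₁, x₂)₁ = (0.784, -1.054).
Re-evaluating at (0.784, -1.054): F = (2.16036, 1.25008), so ‖F‖₂ = 2.496.

2.496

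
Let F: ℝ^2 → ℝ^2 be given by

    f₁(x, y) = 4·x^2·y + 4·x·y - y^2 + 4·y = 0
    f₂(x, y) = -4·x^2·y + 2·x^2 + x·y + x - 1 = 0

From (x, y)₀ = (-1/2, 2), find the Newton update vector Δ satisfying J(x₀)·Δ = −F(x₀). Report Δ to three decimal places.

(0.778, 2.000)

At (-1/2, 2): F = (2.000, -4.000).
Jacobian J = [[8·x·y + 4·y, 4·x^2 + 4·x - 2·y + 4], [-8·x·y + 4·x + y + 1, -4·x^2 + x]].
At the point, J = [[0.000, -1.000], [9.000, -1.500]] (det J = 9.000).
Solving J·Δ = −F gives Δ = (0.778, 2.000).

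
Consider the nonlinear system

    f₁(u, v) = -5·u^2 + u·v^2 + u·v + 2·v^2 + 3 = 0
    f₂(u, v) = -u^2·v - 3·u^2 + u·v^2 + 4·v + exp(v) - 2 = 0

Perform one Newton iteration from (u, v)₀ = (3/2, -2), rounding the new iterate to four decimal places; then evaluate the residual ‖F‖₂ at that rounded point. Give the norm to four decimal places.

At (3/2, -2): F = (2.7500, -6.114665).
Jacobian J = [[-10·u + v^2 + v, 2·u·v + u + 4·v], [-2·u·v - 6·u + v^2, -u^2 + 2·u·v + exp(v) + 4]].
At the point, J = [[-13.0000, -12.5000], [1.0000, -4.114665]] (det J = 65.990641).
Solving J·Δ = −F gives Δ = (1.3297, -1.1629).
Then the next iterate is (u, v)₁ = (2.8297, -3.1629).
Re-evaluating at (2.8297, -3.1629): F = (2.329943, 15.003215), so ‖F‖₂ = 15.1831.

15.1831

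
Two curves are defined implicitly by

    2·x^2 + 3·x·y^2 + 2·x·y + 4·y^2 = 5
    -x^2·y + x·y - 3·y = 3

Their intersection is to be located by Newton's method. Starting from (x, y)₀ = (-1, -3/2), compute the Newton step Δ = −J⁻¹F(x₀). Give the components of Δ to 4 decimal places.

(0.5294, 0.4235)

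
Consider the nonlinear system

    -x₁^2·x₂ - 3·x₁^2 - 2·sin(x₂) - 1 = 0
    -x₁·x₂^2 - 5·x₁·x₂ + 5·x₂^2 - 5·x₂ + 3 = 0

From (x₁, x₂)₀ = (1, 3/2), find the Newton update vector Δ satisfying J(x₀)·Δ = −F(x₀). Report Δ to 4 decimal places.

At (1, 3/2): F = (-7.494990, -3.0000).
Jacobian J = [[-2·x₁·x₂ - 6·x₁, -x₁^2 - 2·cos(x₂)], [-x₂^2 - 5·x₂, -2·x₁·x₂ - 5·x₁ + 10·x₂ - 5]].
At the point, J = [[-9.0000, -1.141474], [-9.7500, 2.0000]] (det J = -29.129375).
Solving J·Δ = −F gives Δ = (-0.6322, -1.5818).

(-0.6322, -1.5818)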